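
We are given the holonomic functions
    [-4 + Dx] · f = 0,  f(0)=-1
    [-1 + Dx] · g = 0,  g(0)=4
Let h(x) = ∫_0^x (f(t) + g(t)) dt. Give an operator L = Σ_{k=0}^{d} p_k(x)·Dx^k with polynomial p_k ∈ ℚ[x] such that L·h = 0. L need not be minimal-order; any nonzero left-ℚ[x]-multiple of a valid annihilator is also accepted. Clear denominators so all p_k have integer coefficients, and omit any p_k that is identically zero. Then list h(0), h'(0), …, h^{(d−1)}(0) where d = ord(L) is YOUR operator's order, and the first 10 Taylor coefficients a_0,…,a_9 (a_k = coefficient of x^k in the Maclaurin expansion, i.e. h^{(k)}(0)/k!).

f: a_k = -1, -4, -8, -32/3, -32/3, -128/15, -256/45, -1024/315, -512/315, -2048/2835, …
g: a_k = 4, 4, 2, 2/3, 1/6, 1/30, 1/180, 1/1260, 1/10080, 1/90720, …
L₀ := lclm(L_f,L_g); ord L₀ ≤ 1+1.
∫: right-multiply L₀ by Dx.
L = 4·Dx - 5·Dx^2 + Dx^3  (order 3).
h: a_k = 0, 3, 0, -2, -5/2, -21/10, -17/12, -341/420, -13/32, -5461/30240, …
ICs: h(0) = 0, h′(0) = 3, h′′(0) = 0.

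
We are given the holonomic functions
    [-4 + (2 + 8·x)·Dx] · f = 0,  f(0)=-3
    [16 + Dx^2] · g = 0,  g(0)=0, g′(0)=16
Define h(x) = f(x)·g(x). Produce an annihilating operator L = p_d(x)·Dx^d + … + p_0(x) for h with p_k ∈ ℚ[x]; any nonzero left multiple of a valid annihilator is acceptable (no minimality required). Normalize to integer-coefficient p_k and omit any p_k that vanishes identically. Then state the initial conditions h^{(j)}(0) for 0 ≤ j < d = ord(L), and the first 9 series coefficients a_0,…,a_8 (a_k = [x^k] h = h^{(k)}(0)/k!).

L = (28 + 128·x + 256·x^2) + (-4 - 16·x)·Dx + (1 + 8·x + 16·x^2)·Dx^2  (order 2).
h: a_k = 0, -48, -96, 224, 64, 608/5, -5184/5, 62912/21, -989056/105, …
ICs: h(0) = 0, h′(0) = -48.

f: a_k = -3, -6, 6, -12, 30, -84, 252, -792, 2574, …
g: a_k = 0, 16, 0, -128/3, 0, 512/15, 0, -4096/315, 0, …
f·g: L₀ = L_f ⊗_s L_g, ord ≤ 1·2.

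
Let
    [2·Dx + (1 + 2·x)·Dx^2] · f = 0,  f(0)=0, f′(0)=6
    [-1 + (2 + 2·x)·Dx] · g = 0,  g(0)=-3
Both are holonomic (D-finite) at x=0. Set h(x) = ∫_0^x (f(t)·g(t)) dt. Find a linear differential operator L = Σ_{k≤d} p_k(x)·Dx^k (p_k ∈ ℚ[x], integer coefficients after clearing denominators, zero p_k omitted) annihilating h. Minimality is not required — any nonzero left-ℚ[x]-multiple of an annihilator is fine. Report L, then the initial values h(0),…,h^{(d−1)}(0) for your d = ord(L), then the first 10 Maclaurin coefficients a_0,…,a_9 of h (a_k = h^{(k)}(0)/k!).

f: a_k = 0, 6, -6, 8, -12, 96/5, -32, 384/7, -96, 512/3, …
g: a_k = -3, -3/2, 3/8, -3/16, 15/128, -21/256, 63/1024, -99/2048, 1287/32768, -2145/65536, …
Sym-product of L_f,L_g gives L₀ (≤ ord 2).
h=∫₀ˣh₀: take L = L₀·Dx.
L = (-1 + 2·x)·Dx + (4 + 4·x)·Dx^2 + (4 + 16·x + 20·x^2 + 8·x^3)·Dx^3  (order 3).
h: a_k = 0, 0, -9, 3, -51/16, 33/8, -3709/640, 38403/4480, -1887381/143360, 746239/35840, …
ICs: h(0) = 0, h′(0) = 0, h′′(0) = -18.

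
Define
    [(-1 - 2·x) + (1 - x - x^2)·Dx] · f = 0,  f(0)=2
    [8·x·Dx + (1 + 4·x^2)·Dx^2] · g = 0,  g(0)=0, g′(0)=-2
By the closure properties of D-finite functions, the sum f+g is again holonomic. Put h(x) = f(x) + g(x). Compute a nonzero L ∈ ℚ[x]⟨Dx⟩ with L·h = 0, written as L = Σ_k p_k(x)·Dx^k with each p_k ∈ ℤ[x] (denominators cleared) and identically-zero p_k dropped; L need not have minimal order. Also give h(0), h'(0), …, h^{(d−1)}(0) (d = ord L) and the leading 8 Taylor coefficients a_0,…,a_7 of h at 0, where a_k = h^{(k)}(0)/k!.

L = (-16 + 64·x + 400·x^2 + 576·x^3 + 696·x^4 + 96·x^6)·Dx + (13 + 24·x + 22·x^2 + 204·x^3 + 548·x^4 + 488·x^5 + 48·x^6 + 96·x^7)·Dx^2 + (-2 - 5·x - 14·x^2 + 2·x^3 - 13·x^4 + 92·x^5 + 48·x^6 + 16·x^7 + 16·x^8)·Dx^3  (order 3).
h: a_k = 2, 0, 4, 26/3, 10, 48/5, 26, 422/7, …
ICs: h(0) = 2, h′(0) = 0, h′′(0) = 8.

f: a_k = 2, 2, 4, 6, 10, 16, 26, 42, …
g: a_k = 0, -2, 0, 8/3, 0, -32/5, 0, 128/7, …
h₀=f+g: left-lcm gives L₀, ord ≤ 3.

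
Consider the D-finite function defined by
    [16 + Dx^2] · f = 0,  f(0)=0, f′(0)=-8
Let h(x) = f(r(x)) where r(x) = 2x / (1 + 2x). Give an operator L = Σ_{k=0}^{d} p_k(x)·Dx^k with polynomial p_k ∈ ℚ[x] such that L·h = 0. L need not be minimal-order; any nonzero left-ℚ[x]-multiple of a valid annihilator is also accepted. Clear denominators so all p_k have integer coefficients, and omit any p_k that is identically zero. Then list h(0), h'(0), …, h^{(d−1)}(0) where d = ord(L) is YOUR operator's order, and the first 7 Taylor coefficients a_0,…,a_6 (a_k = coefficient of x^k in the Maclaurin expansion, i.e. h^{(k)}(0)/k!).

f: a_k = 0, -8, 0, 64/3, 0, -256/15, 0, …
Substitute x→r, Dx→(1/r')Dx; clear ⇒ L₀.
L = 64 + (4 + 24·x + 48·x^2 + 32·x^3)·Dx + (1 + 8·x + 24·x^2 + 32·x^3 + 16·x^4)·Dx^2  (order 2).
h: a_k = 0, -16, 32, 320/3, -896, 49408/15, -7680, …
ICs: h(0) = 0, h′(0) = -16.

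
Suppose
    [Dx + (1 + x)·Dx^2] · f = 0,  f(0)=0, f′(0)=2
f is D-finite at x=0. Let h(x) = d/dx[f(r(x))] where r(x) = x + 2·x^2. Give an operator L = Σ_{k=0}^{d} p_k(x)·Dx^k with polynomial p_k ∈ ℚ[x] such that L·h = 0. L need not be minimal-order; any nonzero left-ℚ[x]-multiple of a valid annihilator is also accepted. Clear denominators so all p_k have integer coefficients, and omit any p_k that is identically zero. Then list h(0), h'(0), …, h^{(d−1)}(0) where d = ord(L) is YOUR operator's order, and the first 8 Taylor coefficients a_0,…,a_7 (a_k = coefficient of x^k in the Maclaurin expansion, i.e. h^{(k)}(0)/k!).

L = (-3 + 4·x + 8·x^2) + (1 + 5·x + 6·x^2 + 8·x^3)·Dx  (order 1).
h: a_k = 2, 6, -10, -2, 22, -18, -26, 62, …
ICs: h(0) = 2.

f: a_k = 0, 2, -1, 2/3, -1/2, 2/5, -1/3, 2/7, …
Change of var in L_f (x↦r) gives L₀.
Differentiate: ansatz ord ≤ ord L₀ ⇒ L.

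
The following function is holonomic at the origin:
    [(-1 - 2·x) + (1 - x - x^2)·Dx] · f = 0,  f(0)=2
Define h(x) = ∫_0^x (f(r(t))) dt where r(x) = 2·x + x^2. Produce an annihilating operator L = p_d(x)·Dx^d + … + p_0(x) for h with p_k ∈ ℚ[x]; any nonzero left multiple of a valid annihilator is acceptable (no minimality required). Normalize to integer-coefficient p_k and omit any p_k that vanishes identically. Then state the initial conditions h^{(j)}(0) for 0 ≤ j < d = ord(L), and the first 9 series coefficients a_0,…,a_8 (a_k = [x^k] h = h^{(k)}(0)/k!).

L = (2 + 10·x + 12·x^2 + 4·x^3)·Dx + (-1 + 2·x + 5·x^2 + 4·x^3 + x^4)·Dx^2  (order 2).
h: a_k = 0, 2, 2, 6, 16, 236/5, 434/3, 3190/7, 1466, …
ICs: h(0) = 0, h′(0) = 2.

f: a_k = 2, 2, 4, 6, 10, 16, 26, 42, 68, …
L₀ from L_f via x↦r, Dx↦r'^{-1}Dx.
h=∫₀ˣh₀: take L = L₀·Dx.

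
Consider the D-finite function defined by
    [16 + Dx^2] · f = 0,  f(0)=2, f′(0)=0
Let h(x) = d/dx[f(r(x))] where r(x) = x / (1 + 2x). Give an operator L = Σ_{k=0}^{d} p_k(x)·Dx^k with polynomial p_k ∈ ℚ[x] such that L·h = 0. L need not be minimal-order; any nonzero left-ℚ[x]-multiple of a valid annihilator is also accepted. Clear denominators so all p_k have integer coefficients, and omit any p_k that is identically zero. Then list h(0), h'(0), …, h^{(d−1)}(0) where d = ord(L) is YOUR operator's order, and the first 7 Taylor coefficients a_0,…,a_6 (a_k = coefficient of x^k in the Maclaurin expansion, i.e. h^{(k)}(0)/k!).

L = (40 + 96·x + 96·x^2) + (12 + 72·x + 144·x^2 + 96·x^3)·Dx + (1 + 8·x + 24·x^2 + 32·x^3 + 16·x^4)·Dx^2  (order 2).
h: a_k = 0, -32, 192, -2048/3, 5120/3, -39424/15, -7168/5, …
ICs: h(0) = 0, h′(0) = -32.

f: a_k = 2, 0, -16, 0, 64/3, 0, -512/45, …
f∘r: x↦r, Dx↦Dx/r' in L_f ⇒ L₀.
h₀' ⇒ L via d/dx closure of L₀.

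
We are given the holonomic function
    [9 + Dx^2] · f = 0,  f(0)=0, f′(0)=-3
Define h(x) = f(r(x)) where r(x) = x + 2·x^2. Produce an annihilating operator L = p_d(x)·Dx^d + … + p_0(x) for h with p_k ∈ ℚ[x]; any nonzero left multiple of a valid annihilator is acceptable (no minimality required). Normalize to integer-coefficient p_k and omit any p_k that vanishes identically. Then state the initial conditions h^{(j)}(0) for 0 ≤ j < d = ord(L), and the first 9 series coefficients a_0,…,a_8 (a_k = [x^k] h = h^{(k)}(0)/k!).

L = (9 + 108·x + 432·x^2 + 576·x^3) - 4·Dx + (1 + 4·x)·Dx^2  (order 2).
h: a_k = 0, -3, -6, 9/2, 27, 2079/40, 63/4, -45117/560, -6237/40, …
ICs: h(0) = 0, h′(0) = -3.

f: a_k = 0, -3, 0, 9/2, 0, -81/40, 0, 243/560, 0, …
Change of var in L_f (x↦r) gives L₀.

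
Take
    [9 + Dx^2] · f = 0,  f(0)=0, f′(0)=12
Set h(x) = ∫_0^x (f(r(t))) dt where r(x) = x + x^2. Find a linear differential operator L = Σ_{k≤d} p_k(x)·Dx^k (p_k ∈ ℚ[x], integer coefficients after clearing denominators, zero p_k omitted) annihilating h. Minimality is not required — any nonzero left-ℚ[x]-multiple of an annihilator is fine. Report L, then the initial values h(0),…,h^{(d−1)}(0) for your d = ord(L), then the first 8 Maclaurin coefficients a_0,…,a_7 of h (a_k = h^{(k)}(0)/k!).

f: a_k = 0, 12, 0, -18, 0, 81/10, 0, -243/140, …
L₀ from L_f via x↦r, Dx↦r'^{-1}Dx.
Integrate: L := L₀·Dx.
L = (9 + 54·x + 108·x^2 + 72·x^3)·Dx - 2·Dx^2 + (1 + 2·x)·Dx^3  (order 3).
h: a_k = 0, 0, 6, 4, -9/2, -54/5, -153/20, 45/14, …
ICs: h(0) = 0, h′(0) = 0, h′′(0) = 12.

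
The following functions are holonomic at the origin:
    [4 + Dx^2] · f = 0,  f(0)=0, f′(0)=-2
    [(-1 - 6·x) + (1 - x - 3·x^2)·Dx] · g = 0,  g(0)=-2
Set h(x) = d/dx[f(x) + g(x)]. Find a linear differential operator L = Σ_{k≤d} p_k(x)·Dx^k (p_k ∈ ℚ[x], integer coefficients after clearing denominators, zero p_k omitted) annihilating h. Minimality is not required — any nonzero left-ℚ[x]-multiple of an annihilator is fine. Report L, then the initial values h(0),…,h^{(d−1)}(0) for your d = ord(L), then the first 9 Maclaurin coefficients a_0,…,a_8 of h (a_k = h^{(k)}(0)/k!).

f: a_k = 0, -2, 0, 4/3, 0, -4/15, 0, 8/315, 0, …
g: a_k = -2, -2, -8, -14, -38, -80, -194, -434, -1016, …
Sum ⇒ L₀ = lclm(L_f,L_g) in ℚ(x)⟨Dx⟩.
Derive L from L₀ (diff closure).
L = (976 + 5056·x + 17104·x^2 + 11760·x^3 + 18720·x^4 + 3888·x^5 + 3888·x^6) + (-92 - 516·x + 372·x^2 + 1232·x^3 + 2280·x^4 + 3240·x^5 + 1512·x^6 + 1296·x^7)·Dx + (244 + 1264·x + 4276·x^2 + 2940·x^3 + 4680·x^4 + 972·x^5 + 972·x^6)·Dx^2 + (-23 - 129·x + 93·x^2 + 308·x^3 + 570·x^4 + 810·x^5 + 378·x^6 + 324·x^7)·Dx^3  (order 3).
h: a_k = -4, -16, -38, -152, -1204/3, -1164, -136702/45, -8128, -6571534/315, …
ICs: h(0) = -4, h′(0) = -16, h′′(0) = -76.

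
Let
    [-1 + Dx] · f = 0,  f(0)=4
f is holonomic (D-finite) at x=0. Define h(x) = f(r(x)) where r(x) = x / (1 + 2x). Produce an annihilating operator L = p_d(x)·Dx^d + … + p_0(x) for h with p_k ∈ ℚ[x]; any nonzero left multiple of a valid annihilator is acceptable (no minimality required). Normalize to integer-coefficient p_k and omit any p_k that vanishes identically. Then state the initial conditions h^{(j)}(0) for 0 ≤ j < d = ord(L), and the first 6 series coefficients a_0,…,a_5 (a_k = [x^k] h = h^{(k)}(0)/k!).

L = -1 + (1 + 4·x + 4·x^2)·Dx  (order 1).
h: a_k = 4, 4, -6, 26/3, -71/6, 147/10, …
ICs: h(0) = 4.

f: a_k = 4, 4, 2, 2/3, 1/6, 1/30, …
Change of var in L_f (x↦r) gives L₀.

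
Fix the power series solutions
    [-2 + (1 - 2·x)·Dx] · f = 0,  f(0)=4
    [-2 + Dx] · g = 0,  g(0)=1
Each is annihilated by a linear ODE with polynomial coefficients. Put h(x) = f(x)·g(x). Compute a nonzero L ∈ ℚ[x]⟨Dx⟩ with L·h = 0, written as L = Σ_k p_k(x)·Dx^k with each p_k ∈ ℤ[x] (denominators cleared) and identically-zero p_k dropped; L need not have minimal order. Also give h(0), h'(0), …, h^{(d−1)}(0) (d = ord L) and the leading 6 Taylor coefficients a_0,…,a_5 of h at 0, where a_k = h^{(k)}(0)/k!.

f: a_k = 4, 8, 16, 32, 64, 128, …
g: a_k = 1, 2, 2, 4/3, 2/3, 4/15, …
f·g: L₀ = L_f ⊗_s L_g, ord ≤ 1·1.
L = (4 - 4·x) + (-1 + 2·x)·Dx  (order 1).
h: a_k = 4, 16, 40, 256/3, 520/3, 5216/15, …
ICs: h(0) = 4.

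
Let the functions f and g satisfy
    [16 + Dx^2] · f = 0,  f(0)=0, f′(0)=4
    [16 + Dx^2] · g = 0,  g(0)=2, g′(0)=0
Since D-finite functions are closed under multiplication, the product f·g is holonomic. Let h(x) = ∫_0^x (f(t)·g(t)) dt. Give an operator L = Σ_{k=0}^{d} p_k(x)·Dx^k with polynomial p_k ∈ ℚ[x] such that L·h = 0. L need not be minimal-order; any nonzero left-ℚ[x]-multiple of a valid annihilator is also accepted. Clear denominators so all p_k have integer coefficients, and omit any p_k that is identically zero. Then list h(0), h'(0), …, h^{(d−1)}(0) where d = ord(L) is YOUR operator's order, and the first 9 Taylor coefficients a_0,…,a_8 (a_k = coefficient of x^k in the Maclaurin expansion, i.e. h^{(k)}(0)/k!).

L = 64·Dx^2 + Dx^4  (order 4).
h: a_k = 0, 0, 4, 0, -64/3, 0, 2048/45, 0, -16384/315, …
ICs: h(0) = 0, h′(0) = 0, h′′(0) = 8, h′′′(0) = 0.

f: a_k = 0, 4, 0, -32/3, 0, 128/15, 0, -1024/315, 0, …
g: a_k = 2, 0, -16, 0, 64/3, 0, -512/45, 0, 1024/315, …
f·g: L₀ = L_f ⊗_s L_g, ord ≤ 2·2.
h=∫₀ˣh₀: take L = L₀·Dx.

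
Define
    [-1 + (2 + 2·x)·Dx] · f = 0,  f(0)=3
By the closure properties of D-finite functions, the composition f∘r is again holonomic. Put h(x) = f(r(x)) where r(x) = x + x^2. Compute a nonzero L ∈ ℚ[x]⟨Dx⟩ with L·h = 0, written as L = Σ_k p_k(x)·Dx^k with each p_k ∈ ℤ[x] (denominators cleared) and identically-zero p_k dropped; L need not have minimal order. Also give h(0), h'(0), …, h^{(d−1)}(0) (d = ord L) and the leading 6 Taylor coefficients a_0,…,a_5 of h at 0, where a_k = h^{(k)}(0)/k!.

f: a_k = 3, 3/2, -3/8, 3/16, -15/128, 21/256, …
h₀=f(r): pull back L_f along r ⇒ L₀.
L = (-1 - 2·x) + (2 + 2·x + 2·x^2)·Dx  (order 1).
h: a_k = 3, 3/2, 9/8, -9/16, 9/128, 45/256, …
ICs: h(0) = 3.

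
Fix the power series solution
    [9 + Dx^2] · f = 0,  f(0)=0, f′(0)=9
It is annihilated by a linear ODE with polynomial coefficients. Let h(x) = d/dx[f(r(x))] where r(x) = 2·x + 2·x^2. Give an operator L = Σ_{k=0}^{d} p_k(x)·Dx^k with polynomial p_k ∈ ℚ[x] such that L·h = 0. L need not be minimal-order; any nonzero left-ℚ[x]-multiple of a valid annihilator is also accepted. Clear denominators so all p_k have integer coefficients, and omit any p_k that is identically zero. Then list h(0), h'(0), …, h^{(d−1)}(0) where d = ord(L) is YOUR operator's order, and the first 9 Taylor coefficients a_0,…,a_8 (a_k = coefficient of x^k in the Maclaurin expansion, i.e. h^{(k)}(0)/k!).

L = (48 + 288·x + 864·x^2 + 1152·x^3 + 576·x^4) + (-6 - 12·x)·Dx + (1 + 4·x + 4·x^2)·Dx^2  (order 2).
h: a_k = 18, 36, -324, -1296, -648, 5184, 62208/5, 31104/5, -769824/35, …
ICs: h(0) = 18, h′(0) = 36.

f: a_k = 0, 9, 0, -27/2, 0, 243/40, 0, -729/560, 0, …
L₀ from L_f via x↦r, Dx↦r'^{-1}Dx.
h₀' ⇒ L via d/dx closure of L₀.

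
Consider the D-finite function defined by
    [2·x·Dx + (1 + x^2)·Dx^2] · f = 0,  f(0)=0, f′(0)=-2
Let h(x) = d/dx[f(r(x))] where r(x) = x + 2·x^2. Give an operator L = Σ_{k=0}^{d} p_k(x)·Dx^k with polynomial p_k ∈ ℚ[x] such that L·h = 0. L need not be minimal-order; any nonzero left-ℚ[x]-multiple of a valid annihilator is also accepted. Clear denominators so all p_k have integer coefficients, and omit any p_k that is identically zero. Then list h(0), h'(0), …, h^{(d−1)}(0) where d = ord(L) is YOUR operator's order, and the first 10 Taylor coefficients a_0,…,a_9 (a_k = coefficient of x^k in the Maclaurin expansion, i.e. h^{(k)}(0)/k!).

f: a_k = 0, -2, 0, 2/3, 0, -2/5, 0, 2/7, 0, -2/9, …
h₀=f(r): pull back L_f along r ⇒ L₀.
h₀' ⇒ L via d/dx closure of L₀.
L = (-4 + 2·x + 16·x^2 + 48·x^3 + 48·x^4) + (1 + 4·x + x^2 + 8·x^3 + 20·x^4 + 16·x^5)·Dx  (order 1).
h: a_k = -2, -8, 2, 16, 38, 8, -110, -224, -74, 632, …
ICs: h(0) = -2.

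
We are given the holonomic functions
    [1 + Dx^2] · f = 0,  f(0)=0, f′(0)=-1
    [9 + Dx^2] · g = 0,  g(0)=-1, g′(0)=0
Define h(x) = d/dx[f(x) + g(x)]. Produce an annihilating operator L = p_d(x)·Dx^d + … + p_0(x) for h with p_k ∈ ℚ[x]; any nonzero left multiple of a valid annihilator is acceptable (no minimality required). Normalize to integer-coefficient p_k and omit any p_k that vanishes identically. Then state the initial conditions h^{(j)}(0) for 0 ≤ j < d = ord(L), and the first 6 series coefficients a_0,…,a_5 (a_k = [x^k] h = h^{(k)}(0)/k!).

f: a_k = 0, -1, 0, 1/6, 0, -1/120, …
g: a_k = -1, 0, 9/2, 0, -27/8, 0, …
f+g: L₀ = lclm(L_f,L_g), ord ≤ 2+2.
Derive L from L₀ (diff closure).
L = 9 + 10·Dx^2 + Dx^4  (order 4).
h: a_k = -1, 9, 1/2, -27/2, -1/24, 243/40, …
ICs: h(0) = -1, h′(0) = 9, h′′(0) = 1, h′′′(0) = -81.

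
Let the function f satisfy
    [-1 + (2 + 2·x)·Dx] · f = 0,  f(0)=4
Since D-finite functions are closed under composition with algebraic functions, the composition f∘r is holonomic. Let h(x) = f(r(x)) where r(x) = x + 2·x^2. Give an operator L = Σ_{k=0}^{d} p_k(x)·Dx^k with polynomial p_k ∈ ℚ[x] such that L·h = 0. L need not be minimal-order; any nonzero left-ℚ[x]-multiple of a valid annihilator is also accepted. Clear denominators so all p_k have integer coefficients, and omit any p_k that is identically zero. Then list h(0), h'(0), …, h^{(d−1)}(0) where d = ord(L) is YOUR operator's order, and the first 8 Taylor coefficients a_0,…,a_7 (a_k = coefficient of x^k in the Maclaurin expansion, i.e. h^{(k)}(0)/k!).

f: a_k = 4, 2, -1/2, 1/4, -5/32, 7/64, -21/256, 33/512, …
Substitute x→r, Dx→(1/r')Dx; clear ⇒ L₀.
L = (-1 - 4·x) + (2 + 2·x + 4·x^2)·Dx  (order 1).
h: a_k = 4, 2, 7/2, -7/4, -21/32, 119/64, -189/256, -791/512, …
ICs: h(0) = 4.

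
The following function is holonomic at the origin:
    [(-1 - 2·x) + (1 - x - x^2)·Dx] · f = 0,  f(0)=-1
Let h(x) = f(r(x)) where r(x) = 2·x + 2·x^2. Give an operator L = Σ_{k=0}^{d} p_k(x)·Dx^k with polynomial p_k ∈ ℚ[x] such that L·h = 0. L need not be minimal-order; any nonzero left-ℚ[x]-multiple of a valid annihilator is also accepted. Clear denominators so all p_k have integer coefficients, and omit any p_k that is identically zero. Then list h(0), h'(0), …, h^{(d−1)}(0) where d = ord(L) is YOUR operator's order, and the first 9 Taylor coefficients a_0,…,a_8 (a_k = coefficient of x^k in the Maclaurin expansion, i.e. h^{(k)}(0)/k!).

L = (2 + 12·x + 24·x^2 + 16·x^3) + (-1 + 2·x + 6·x^2 + 8·x^3 + 4·x^4)·Dx  (order 1).
h: a_k = -1, -2, -10, -40, -160, -648, -2616, -10560, -42640, …
ICs: h(0) = -1.

f: a_k = -1, -1, -2, -3, -5, -8, -13, -21, -34, …
Change of var in L_f (x↦r) gives L₀.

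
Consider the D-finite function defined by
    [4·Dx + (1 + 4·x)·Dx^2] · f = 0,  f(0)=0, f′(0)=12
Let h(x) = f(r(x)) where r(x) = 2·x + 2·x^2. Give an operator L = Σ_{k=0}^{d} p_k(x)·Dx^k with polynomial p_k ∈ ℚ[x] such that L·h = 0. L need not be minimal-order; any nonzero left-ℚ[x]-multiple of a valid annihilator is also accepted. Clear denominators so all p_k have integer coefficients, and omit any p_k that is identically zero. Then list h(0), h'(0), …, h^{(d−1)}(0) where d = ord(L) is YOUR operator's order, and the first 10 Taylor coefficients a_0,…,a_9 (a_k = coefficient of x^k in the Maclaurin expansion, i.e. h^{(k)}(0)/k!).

f: a_k = 0, 12, -24, 64, -192, 3072/5, -2048, 49152/7, -24576, 262144/3, …
Substitute x→r, Dx→(1/r')Dx; clear ⇒ L₀.
L = (6 + 16·x + 16·x^2)·Dx + (1 + 10·x + 24·x^2 + 16·x^3)·Dx^2  (order 2).
h: a_k = 0, 24, -72, 320, -1632, 44544/5, -50688, 2076672/7, -1772544, 32276480/3, …
ICs: h(0) = 0, h′(0) = 24.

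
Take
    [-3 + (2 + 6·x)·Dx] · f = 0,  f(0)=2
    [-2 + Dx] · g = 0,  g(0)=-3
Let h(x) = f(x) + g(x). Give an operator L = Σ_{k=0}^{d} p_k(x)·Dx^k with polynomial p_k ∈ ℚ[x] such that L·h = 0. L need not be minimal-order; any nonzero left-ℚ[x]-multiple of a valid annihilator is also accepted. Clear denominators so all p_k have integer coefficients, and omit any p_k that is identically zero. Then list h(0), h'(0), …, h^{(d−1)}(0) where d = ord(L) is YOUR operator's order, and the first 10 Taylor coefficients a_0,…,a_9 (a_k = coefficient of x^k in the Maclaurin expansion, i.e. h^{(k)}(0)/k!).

f: a_k = 2, 3, -9/4, 27/8, -405/64, 1701/128, -15309/512, 72171/1024, -2814669/16384, 14073345/32768, …
g: a_k = -3, -6, -6, -4, -2, -4/5, -4/15, -8/105, -2/105, -4/945, …
Sum ⇒ L₀ = lclm(L_f,L_g) in ℚ(x)⟨Dx⟩.
L = (42 + 72·x) + (-25 - 96·x - 144·x^2)·Dx + (2 + 30·x + 72·x^2)·Dx^2  (order 2).
h: a_k = -1, -3, -33/4, -5/8, -533/64, 7993/640, -231683/7680, 7569763/107520, -295573013/1720320, 13299179953/30965760, …
ICs: h(0) = -1, h′(0) = -3.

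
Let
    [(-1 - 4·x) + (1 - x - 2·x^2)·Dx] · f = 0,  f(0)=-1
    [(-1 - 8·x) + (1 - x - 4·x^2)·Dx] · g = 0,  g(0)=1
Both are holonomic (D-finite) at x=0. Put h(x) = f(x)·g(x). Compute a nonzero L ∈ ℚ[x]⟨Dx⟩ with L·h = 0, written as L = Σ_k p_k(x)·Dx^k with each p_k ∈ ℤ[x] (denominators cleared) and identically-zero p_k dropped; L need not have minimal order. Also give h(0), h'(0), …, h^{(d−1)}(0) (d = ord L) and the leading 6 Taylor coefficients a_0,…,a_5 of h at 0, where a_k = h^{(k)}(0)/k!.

f: a_k = -1, -1, -3, -5, -11, -21, …
g: a_k = 1, 1, 5, 9, 29, 65, …
f·g: L₀ = L_f ⊗_s L_g, ord ≤ 1·1.
L = (-2 - 10·x + 18·x^2 + 32·x^3) + (1 - 2·x - 5·x^2 + 6·x^3 + 8·x^4)·Dx  (order 1).
h: a_k = -1, -2, -9, -22, -69, -178, …
ICs: h(0) = -1.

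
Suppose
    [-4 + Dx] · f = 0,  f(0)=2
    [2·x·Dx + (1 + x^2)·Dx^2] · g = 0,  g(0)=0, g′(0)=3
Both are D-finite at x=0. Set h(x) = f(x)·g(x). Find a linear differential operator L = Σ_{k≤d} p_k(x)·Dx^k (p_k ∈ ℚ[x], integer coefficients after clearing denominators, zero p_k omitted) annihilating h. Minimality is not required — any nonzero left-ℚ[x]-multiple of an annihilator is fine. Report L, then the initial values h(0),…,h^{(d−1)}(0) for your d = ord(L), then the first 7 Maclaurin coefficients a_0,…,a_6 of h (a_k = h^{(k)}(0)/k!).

f: a_k = 2, 8, 16, 64/3, 64/3, 256/15, 512/45, …
g: a_k = 0, 3, 0, -1, 0, 3/5, 0, …
Product ⇒ symmetric product L₀, ord ≤ 2.
L = (16 - 8·x + 16·x^2) + (-8 + 2·x - 8·x^2)·Dx + (1 + x^2)·Dx^2  (order 2).
h: a_k = 0, 6, 24, 46, 56, 246/5, 104/3, …
ICs: h(0) = 0, h′(0) = 6.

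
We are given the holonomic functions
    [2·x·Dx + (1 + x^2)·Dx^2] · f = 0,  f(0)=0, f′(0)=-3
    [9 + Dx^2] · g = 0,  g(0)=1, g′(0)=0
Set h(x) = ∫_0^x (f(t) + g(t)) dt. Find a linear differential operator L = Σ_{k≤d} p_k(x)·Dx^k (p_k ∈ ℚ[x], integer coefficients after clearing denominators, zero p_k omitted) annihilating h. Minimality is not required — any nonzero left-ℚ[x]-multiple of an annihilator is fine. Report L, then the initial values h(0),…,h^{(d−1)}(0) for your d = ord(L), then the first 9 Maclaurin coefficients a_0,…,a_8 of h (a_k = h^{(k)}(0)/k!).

f: a_k = 0, -3, 0, 1, 0, -3/5, 0, 3/7, 0, …
g: a_k = 1, 0, -9/2, 0, 27/8, 0, -81/80, 0, 729/4480, …
f+g: L₀ = lclm(L_f,L_g), ord ≤ 2+2.
∫: right-multiply L₀ by Dx.
L = (-54·x + 540·x^3 + 162·x^5)·Dx^2 + (63 + 279·x^2 + 297·x^4 + 81·x^6)·Dx^3 + (-6·x + 60·x^3 + 18·x^5)·Dx^4 + (7 + 31·x^2 + 33·x^4 + 9·x^6)·Dx^5  (order 5).
h: a_k = 0, 1, -3/2, -3/2, 1/4, 27/40, -1/10, -81/560, 3/56, …
ICs: h(0) = 0, h′(0) = 1, h′′(0) = -3, h′′′(0) = -9, h′′′′(0) = 6.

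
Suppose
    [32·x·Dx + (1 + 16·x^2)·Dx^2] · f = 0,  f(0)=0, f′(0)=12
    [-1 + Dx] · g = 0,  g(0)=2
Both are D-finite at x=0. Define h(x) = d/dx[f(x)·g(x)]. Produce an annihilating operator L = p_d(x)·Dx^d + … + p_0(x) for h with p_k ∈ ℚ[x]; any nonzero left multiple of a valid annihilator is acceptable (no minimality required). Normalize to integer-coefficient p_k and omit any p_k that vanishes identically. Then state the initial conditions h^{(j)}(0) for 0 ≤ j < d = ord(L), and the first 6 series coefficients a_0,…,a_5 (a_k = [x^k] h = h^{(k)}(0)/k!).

f: a_k = 0, 12, 0, -64, 0, 3072/5, …
g: a_k = 2, 2, 1, 1/3, 1/12, 1/60, …
Sym-product of L_f,L_g gives L₀ (≤ ord 2).
h=h₀': d/dx-closure on L₀ ⇒ L.
L = (-31 - 64·x + 1568·x^2 - 1024·x^3 + 256·x^4) + (30 + 96·x - 1600·x^2 + 1536·x^3 - 512·x^4)·Dx + (1 - 32·x + 32·x^2 - 512·x^3 + 256·x^4)·Dx^2  (order 2).
h: a_k = 24, 48, -348, -496, 5829, 7246, …
ICs: h(0) = 24, h′(0) = 48.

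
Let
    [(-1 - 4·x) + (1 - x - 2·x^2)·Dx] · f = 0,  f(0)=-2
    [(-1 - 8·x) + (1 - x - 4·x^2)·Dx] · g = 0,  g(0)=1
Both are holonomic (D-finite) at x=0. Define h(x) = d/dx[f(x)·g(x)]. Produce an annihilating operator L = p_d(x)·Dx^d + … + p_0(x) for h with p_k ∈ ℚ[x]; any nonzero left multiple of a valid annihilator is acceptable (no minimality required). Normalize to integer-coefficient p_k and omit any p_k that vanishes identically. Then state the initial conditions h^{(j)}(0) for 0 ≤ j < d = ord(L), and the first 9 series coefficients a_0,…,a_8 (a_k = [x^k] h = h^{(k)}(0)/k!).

L = (9 + 12·x - 9·x^2 - 272·x^3 - 144·x^4 + 720·x^5 + 640·x^6) + (-1 - 3·x + 24·x^2 + 17·x^3 - 115·x^4 - 66·x^5 + 168·x^6 + 128·x^7)·Dx  (order 1).
h: a_k = -4, -36, -132, -552, -1780, -5964, -18116, -55248, -161460, …
ICs: h(0) = -4.

f: a_k = -2, -2, -6, -10, -22, -42, -86, -170, -342, …
g: a_k = 1, 1, 5, 9, 29, 65, 181, 441, 1165, …
L₀ := L_f ⊗_s L_g (sym. prod.), ord ≤ 1.
Derive L from L₀ (diff closure).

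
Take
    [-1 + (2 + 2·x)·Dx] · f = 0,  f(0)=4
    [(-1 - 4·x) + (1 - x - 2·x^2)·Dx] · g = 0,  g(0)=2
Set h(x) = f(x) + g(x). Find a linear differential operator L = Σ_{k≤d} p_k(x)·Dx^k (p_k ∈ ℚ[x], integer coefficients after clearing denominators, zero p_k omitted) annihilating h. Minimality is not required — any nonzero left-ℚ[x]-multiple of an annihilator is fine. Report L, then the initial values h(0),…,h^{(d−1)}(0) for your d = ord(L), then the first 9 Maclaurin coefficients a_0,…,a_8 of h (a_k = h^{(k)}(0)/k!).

f: a_k = 4, 2, -1/2, 1/4, -5/32, 7/64, -21/256, 33/512, -429/8192, …
g: a_k = 2, 2, 6, 10, 22, 42, 86, 170, 342, …
h₀=f+g: left-lcm gives L₀, ord ≤ 2.
L = (13 + 26·x + 40·x^2) + (-25 - 69·x - 144·x^2 - 100·x^3)·Dx + (2 + 20·x - 6·x^2 - 64·x^3 - 40·x^4)·Dx^2  (order 2).
h: a_k = 6, 4, 11/2, 41/4, 699/32, 2695/64, 21995/256, 87073/512, 2801235/8192, …
ICs: h(0) = 6, h′(0) = 4.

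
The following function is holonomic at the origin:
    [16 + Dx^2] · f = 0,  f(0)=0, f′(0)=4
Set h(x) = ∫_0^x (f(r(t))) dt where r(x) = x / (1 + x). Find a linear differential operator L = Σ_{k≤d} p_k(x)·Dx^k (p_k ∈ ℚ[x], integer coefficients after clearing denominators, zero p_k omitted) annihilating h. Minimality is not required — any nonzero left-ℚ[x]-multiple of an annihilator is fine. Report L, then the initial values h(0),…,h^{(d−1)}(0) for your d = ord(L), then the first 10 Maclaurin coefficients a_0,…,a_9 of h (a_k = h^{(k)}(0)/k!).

L = 16·Dx + (2 + 6·x + 6·x^2 + 2·x^3)·Dx^2 + (1 + 4·x + 6·x^2 + 4·x^3 + x^4)·Dx^3  (order 3).
h: a_k = 0, 0, 2, -4/3, -5/3, 28/5, -386/45, 60/7, -2461/630, -2516/405, …
ICs: h(0) = 0, h′(0) = 0, h′′(0) = 4.

f: a_k = 0, 4, 0, -32/3, 0, 128/15, 0, -1024/315, 0, 2048/2835, …
f∘r: x↦r, Dx↦Dx/r' in L_f ⇒ L₀.
Integrate: L := L₀·Dx.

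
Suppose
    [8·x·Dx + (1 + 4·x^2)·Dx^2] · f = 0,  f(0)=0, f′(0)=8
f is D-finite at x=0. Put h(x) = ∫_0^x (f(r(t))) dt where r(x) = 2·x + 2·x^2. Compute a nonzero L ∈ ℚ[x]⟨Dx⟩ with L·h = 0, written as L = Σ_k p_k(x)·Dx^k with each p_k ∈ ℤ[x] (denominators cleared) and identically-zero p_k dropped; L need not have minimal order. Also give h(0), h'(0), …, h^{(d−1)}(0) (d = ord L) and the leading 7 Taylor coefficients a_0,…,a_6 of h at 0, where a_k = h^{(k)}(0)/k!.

L = (-2 + 32·x + 128·x^2 + 192·x^3 + 96·x^4)·Dx^2 + (1 + 2·x + 16·x^2 + 64·x^3 + 80·x^4 + 32·x^5)·Dx^3  (order 3).
h: a_k = 0, 0, 8, 16/3, -64/3, -256/5, 1408/15, …
ICs: h(0) = 0, h′(0) = 0, h′′(0) = 16.

f: a_k = 0, 8, 0, -32/3, 0, 128/5, 0, …
L₀ from L_f via x↦r, Dx↦r'^{-1}Dx.
Integrate: L := L₀·Dx.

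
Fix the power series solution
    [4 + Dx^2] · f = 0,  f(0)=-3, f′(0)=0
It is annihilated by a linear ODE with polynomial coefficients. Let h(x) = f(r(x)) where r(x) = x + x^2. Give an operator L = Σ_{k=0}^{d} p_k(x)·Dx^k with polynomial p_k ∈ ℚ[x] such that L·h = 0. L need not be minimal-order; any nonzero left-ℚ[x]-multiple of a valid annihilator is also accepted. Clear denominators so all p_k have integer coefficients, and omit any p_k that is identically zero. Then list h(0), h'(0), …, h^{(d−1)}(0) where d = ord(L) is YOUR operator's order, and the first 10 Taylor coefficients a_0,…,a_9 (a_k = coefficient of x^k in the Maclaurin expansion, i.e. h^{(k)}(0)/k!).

L = (4 + 24·x + 48·x^2 + 32·x^3) - 2·Dx + (1 + 2·x)·Dx^2  (order 2).
h: a_k = -3, 0, 6, 12, 4, -8, -176/15, -32/5, 208/105, 544/105, …
ICs: h(0) = -3, h′(0) = 0.

f: a_k = -3, 0, 6, 0, -2, 0, 4/15, 0, -2/105, 0, …
h₀=f(r): pull back L_f along r ⇒ L₀.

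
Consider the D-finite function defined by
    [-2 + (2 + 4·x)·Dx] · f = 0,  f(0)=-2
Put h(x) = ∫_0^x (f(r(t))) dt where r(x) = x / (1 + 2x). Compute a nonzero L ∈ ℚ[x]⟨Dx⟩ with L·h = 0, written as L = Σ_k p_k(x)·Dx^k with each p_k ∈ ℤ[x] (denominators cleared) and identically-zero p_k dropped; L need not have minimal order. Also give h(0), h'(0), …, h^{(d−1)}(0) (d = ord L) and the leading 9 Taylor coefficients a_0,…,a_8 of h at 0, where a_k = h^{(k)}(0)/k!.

L = -Dx + (1 + 6·x + 8·x^2)·Dx^2  (order 2).
h: a_k = 0, -2, -1, 5/3, -13/4, 141/20, -133/8, 2353/56, -7205/64, …
ICs: h(0) = 0, h′(0) = -2.

f: a_k = -2, -2, 1, -1, 5/4, -7/4, 21/8, -33/8, 429/64, …
h₀=f(r): pull back L_f along r ⇒ L₀.
Integrate: L := L₀·Dx.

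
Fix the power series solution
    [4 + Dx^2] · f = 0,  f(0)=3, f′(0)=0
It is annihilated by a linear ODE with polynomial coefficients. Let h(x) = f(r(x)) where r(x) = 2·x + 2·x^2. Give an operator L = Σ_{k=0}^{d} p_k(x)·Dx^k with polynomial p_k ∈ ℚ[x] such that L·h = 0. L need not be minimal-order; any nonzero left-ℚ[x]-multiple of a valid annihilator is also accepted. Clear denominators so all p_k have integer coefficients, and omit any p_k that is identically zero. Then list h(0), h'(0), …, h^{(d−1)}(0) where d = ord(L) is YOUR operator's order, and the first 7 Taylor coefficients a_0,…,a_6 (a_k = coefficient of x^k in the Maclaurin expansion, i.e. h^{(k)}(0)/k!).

L = (16 + 96·x + 192·x^2 + 128·x^3) - 2·Dx + (1 + 2·x)·Dx^2  (order 2).
h: a_k = 3, 0, -24, -48, 8, 128, 2624/15, …
ICs: h(0) = 3, h′(0) = 0.

f: a_k = 3, 0, -6, 0, 2, 0, -4/15, …
Change of var in L_f (x↦r) gives L₀.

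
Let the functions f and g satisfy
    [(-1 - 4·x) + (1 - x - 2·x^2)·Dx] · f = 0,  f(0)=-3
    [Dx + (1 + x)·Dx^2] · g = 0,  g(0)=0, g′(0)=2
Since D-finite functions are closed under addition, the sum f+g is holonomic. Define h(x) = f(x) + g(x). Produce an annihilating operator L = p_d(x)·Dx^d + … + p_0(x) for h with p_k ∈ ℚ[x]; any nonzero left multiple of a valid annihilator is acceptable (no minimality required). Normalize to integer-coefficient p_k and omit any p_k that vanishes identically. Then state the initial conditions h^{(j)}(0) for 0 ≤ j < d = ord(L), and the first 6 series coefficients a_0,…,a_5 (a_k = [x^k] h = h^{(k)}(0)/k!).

f: a_k = -3, -3, -9, -15, -33, -63, …
g: a_k = 0, 2, -1, 2/3, -1/2, 2/5, …
L₀ := lclm(L_f,L_g); ord L₀ ≤ 1+2.
L = (42 + 144·x + 144·x^2 + 96·x^3)·Dx + (28 + 172·x + 312·x^2 + 328·x^3 + 160·x^4)·Dx^2 + (-7 - 14·x + 5·x^2 + 56·x^3 + 76·x^4 + 32·x^5)·Dx^3  (order 3).
h: a_k = -3, -1, -10, -43/3, -67/2, -313/5, …
ICs: h(0) = -3, h′(0) = -1, h′′(0) = -20.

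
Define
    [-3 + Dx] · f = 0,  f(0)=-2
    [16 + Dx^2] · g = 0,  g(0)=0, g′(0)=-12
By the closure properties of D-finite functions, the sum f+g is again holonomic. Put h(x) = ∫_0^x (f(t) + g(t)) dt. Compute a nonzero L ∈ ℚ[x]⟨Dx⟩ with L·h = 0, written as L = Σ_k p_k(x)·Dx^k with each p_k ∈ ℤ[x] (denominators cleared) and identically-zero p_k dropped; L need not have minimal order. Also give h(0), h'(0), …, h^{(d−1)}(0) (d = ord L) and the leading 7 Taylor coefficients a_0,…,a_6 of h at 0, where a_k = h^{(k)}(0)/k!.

f: a_k = -2, -6, -9, -9, -27/4, -81/20, -81/40, …
g: a_k = 0, -12, 0, 32, 0, -128/5, 0, …
Weyl lclm of L_f,L_g ⇒ L₀ (ord ≤ 3).
Integrate: L := L₀·Dx.
L = -48·Dx + 16·Dx^2 - 3·Dx^3 + Dx^4  (order 4).
h: a_k = 0, -2, -9, -3, 23/4, -27/20, -593/120, …
ICs: h(0) = 0, h′(0) = -2, h′′(0) = -18, h′′′(0) = -18.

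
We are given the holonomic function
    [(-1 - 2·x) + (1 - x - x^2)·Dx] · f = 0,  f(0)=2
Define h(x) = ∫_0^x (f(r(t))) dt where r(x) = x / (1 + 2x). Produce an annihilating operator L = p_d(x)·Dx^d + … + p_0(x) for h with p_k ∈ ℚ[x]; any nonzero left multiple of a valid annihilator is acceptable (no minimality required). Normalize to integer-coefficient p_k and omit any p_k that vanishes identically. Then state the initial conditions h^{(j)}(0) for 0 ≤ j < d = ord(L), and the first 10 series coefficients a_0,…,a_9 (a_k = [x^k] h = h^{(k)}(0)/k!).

L = (-1 - 4·x)·Dx + (1 + 5·x + 7·x^2 + 2·x^3)·Dx^2  (order 2).
h: a_k = 0, 2, 1, 0, -1/2, 6/5, -8/3, 6, -55/4, 32, …
ICs: h(0) = 0, h′(0) = 2.

f: a_k = 2, 2, 4, 6, 10, 16, 26, 42, 68, 110, …
L₀ from L_f via x↦r, Dx↦r'^{-1}Dx.
h=∫₀ˣh₀: take L = L₀·Dx.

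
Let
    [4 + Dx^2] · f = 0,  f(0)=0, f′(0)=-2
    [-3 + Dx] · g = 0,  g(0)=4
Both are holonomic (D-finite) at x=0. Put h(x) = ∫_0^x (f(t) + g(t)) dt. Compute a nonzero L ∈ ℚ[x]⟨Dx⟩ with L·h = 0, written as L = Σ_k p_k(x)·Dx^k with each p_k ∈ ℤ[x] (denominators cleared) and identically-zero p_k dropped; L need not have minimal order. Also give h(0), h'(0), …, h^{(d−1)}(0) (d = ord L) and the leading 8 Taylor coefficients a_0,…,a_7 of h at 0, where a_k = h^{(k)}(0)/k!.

f: a_k = 0, -2, 0, 4/3, 0, -4/15, 0, 8/315, …
g: a_k = 4, 12, 18, 18, 27/2, 81/10, 81/20, 243/140, …
L₀ := lclm(L_f,L_g); ord L₀ ≤ 2+1.
h=∫₀ˣh₀: take L = L₀·Dx.
L = -12·Dx + 4·Dx^2 - 3·Dx^3 + Dx^4  (order 4).
h: a_k = 0, 4, 5, 6, 29/6, 27/10, 47/36, 81/140, …
ICs: h(0) = 0, h′(0) = 4, h′′(0) = 10, h′′′(0) = 36.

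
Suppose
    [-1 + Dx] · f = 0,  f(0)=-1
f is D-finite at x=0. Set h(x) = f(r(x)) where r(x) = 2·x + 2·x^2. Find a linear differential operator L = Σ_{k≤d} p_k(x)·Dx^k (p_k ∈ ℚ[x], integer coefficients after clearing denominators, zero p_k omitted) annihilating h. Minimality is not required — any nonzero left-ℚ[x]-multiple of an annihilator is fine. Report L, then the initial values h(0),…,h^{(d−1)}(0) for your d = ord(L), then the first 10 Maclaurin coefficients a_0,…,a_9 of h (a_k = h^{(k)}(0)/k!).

L = (-2 - 4·x) + Dx  (order 1).
h: a_k = -1, -2, -4, -16/3, -20/3, -104/15, -304/45, -1856/315, -1528/315, -2096/567, …
ICs: h(0) = -1.

f: a_k = -1, -1, -1/2, -1/6, -1/24, -1/120, -1/720, -1/5040, -1/40320, -1/362880, …
Change of var in L_f (x↦r) gives L₀.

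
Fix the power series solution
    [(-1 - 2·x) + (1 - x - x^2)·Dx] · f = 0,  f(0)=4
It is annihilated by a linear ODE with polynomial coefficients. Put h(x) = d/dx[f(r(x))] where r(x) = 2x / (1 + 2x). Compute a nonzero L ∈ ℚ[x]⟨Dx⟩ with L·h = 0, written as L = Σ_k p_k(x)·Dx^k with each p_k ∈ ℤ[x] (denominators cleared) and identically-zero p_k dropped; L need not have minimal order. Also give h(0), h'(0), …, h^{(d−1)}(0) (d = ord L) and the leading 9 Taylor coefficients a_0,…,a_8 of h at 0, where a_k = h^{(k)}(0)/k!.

L = (4 + 24·x + 96·x^2 + 96·x^3) + (-1 - 10·x - 24·x^2 + 8·x^3 + 48·x^4)·Dx  (order 1).
h: a_k = 8, 32, 0, 256, -640, 3072, -10752, 40960, -147456, …
ICs: h(0) = 8.

f: a_k = 4, 4, 8, 12, 20, 32, 52, 84, 136, …
Substitute x→r, Dx→(1/r')Dx; clear ⇒ L₀.
Derive L from L₀ (diff closure).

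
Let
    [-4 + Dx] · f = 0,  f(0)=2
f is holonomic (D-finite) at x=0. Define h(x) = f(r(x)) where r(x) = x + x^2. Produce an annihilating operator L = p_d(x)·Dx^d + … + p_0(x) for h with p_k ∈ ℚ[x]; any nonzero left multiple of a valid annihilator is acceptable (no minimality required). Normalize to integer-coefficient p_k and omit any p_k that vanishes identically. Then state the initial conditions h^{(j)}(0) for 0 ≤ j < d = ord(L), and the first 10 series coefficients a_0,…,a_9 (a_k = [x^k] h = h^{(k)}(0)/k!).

L = (-4 - 8·x) + Dx  (order 1).
h: a_k = 2, 8, 24, 160/3, 304/3, 832/5, 11072/45, 104192/315, 2880/7, 1351936/2835, …
ICs: h(0) = 2.

f: a_k = 2, 8, 16, 64/3, 64/3, 256/15, 512/45, 2048/315, 1024/315, 4096/2835, …
f∘r: x↦r, Dx↦Dx/r' in L_f ⇒ L₀.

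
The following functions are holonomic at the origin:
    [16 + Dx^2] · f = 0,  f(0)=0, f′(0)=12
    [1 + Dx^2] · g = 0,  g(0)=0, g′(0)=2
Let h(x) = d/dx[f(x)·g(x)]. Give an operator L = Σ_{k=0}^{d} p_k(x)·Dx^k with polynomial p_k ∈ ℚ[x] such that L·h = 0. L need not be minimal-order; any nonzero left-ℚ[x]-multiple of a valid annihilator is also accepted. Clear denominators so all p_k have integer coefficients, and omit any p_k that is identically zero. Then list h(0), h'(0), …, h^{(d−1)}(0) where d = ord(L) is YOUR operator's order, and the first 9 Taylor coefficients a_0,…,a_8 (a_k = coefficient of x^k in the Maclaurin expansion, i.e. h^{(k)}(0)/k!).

f: a_k = 0, 12, 0, -32, 0, 128/5, 0, -1024/105, 0, …
g: a_k = 0, 2, 0, -1/3, 0, 1/60, 0, -1/2520, 0, …
Product ⇒ symmetric product L₀, ord ≤ 4.
Derive L from L₀ (diff closure).
L = 225 + 34·Dx^2 + Dx^4  (order 4).
h: a_k = 0, 48, 0, -272, 0, 1862/5, 0, -24004/105, 0, …
ICs: h(0) = 0, h′(0) = 48, h′′(0) = 0, h′′′(0) = -1632.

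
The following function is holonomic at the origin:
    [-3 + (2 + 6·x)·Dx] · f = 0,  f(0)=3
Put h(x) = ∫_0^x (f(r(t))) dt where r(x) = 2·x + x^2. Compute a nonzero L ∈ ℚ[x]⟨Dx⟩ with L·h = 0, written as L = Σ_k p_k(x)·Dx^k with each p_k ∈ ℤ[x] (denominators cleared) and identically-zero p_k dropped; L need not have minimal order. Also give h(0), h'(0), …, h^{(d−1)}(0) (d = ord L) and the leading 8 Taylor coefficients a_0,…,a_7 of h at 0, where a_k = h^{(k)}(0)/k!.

L = (-3 - 3·x)·Dx + (1 + 6·x + 3·x^2)·Dx^2  (order 2).
h: a_k = 0, 3, 9/2, -3, 27/4, -189/10, 243/4, -2997/14, …
ICs: h(0) = 0, h′(0) = 3.

f: a_k = 3, 9/2, -27/8, 81/16, -1215/128, 5103/256, -45927/1024, 216513/2048, …
f∘r: x↦r, Dx↦Dx/r' in L_f ⇒ L₀.
∫: right-multiply L₀ by Dx.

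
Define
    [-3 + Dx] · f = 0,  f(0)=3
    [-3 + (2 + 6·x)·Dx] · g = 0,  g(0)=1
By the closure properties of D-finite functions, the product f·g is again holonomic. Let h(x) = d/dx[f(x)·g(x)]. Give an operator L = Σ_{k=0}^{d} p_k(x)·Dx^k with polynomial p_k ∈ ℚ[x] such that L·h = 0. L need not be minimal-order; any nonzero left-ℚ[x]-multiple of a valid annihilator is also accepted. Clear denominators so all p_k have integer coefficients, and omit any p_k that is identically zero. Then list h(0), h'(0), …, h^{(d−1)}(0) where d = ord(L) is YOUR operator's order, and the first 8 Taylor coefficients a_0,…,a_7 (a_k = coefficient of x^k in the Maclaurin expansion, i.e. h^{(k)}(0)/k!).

L = (7 + 36·x + 36·x^2) + (-2 - 10·x - 12·x^2)·Dx  (order 1).
h: a_k = 27/2, 189/4, 1377/16, 2673/32, 26001/256, -64881/2560, 2456001/10240, -86498037/143360, …
ICs: h(0) = 27/2.

f: a_k = 3, 9, 27/2, 27/2, 81/8, 243/40, 243/80, 729/560, …
g: a_k = 1, 3/2, -9/8, 27/16, -405/128, 1701/256, -15309/1024, 72171/2048, …
Product ⇒ symmetric product L₀, ord ≤ 1.
Derive L from L₀ (diff closure).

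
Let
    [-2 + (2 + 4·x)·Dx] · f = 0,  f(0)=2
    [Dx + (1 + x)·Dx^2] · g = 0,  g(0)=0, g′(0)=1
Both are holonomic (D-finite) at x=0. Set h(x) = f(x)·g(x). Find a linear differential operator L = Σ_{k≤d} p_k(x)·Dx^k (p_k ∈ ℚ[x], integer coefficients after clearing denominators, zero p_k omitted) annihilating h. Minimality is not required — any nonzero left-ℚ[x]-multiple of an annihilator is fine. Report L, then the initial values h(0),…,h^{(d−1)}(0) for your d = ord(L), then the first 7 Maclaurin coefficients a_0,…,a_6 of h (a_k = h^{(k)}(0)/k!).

L = (2 + x) + (-1 - 2·x)·Dx + (1 + 5·x + 8·x^2 + 4·x^3)·Dx^2  (order 2).
h: a_k = 0, 2, 1, -4/3, 5/3, -131/60, 121/40, …
ICs: h(0) = 0, h′(0) = 2.

f: a_k = 2, 2, -1, 1, -5/4, 7/4, -21/8, …
g: a_k = 0, 1, -1/2, 1/3, -1/4, 1/5, -1/6, …
h₀=f·g: eliminate ⇒ L₀, order ≤ 1·2.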